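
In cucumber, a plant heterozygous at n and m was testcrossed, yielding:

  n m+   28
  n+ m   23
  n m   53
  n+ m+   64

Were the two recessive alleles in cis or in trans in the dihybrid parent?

The two most frequent classes are n+ m+ (64) and n m (53); these are the parental (non-recombinant) types.
So the F1 carried n+ m+ on one chromosome and n m on the other — the recessive alleles are on the same chromosome (cis / coupling).

cis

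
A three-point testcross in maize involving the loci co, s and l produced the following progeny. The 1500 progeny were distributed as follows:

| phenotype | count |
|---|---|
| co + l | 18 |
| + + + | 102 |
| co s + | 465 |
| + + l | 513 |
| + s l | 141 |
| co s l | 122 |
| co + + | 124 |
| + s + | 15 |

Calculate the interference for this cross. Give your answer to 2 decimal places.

The two most frequent reciprocal classes, + + l and co s +, are the parental types, so the F1 was + + l / co s +.
The two rarest classes, co + l and + s +, are the double crossovers. Comparing them with the parentals, only the co allele has switched, so co is the middle locus and the order is l – co – s.
l–co: (224 + 33)/1500 = 0.1713; co–s: (265 + 33)/1500 = 0.1987.
Expected DCO frequency = 0.1713 × 0.1987 ≈ 0.03404; observed = 33/1500 ≈ 0.02200.
Coefficient of coincidence = 0.02200/0.03404 ≈ 0.65; interference = 1 − 0.65 = 0.35.

0.35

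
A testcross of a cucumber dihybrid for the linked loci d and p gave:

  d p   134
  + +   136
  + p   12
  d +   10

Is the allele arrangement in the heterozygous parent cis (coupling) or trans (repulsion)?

The two most frequent classes are + + (136) and d p (134); these are the parental (non-recombinant) types.
So the F1 carried + + on one chromosome and d p on the other — the recessive alleles are on the same chromosome (cis / coupling).

cis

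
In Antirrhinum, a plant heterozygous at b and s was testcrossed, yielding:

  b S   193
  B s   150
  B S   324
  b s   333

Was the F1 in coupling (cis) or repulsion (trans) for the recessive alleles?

The two most frequent classes are B S (324) and b s (333); these are the parental (non-recombinant) types.
So the F1 carried B S on one chromosome and b s on the other — the recessive alleles are on the same chromosome (cis / coupling).

cis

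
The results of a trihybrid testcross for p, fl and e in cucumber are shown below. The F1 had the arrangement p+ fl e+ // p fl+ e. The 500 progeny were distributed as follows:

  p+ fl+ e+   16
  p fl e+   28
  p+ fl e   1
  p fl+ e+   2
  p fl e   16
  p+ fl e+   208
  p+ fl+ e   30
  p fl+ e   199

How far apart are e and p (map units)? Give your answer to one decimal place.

The two rarest classes, p+ fl e and p fl+ e+, are the double crossovers. Comparing them with the parentals, only the e allele has switched, so e is the middle locus and the order is p – e – fl.
Crossovers in the p–e interval produce the single-crossover classes p fl e+ and p+ fl+ e (28 + 30 = 58) plus the double crossovers (3).
RF(p–e) = (58 + 3) / 500 = 61/500 = 0.1220 → 12.2 map units.

12.2 map units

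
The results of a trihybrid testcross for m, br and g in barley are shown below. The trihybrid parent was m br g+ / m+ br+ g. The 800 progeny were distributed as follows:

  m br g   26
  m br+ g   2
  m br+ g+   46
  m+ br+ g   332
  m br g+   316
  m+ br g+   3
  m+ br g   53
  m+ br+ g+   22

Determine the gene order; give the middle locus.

The two rarest classes, m+ br g+ and m br+ g, are the double crossovers. Comparing them with the parentals, only the m allele has switched, so m is the middle locus and the order is br – m – g.

m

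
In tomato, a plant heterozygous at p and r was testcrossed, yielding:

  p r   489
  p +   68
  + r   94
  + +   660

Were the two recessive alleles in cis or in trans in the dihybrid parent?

cis

The two most frequent classes are + + (660) and p r (489); these are the parental (non-recombinant) types.
So the F1 carried + + on one chromosome and p r on the other — the recessive alleles are on the same chromosome (cis / coupling).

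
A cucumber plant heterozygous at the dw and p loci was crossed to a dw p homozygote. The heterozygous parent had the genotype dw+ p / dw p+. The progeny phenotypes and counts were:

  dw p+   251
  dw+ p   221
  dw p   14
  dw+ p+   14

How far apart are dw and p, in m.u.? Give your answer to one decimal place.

The recombinant classes are dw+ p+ and dw p: 14 + 14 = 28.
Recombination frequency = 28/500 = 0.0560 ≈ 5.6%, i.e. 5.6 m.u.

5.6 m.u.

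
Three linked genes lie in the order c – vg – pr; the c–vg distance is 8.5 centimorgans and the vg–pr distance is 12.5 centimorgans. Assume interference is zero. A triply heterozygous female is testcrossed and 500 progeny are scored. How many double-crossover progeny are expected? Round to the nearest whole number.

Map distances give recombination frequencies of 0.085 and 0.125 for the two intervals.
With no interference, expected double-crossover frequency = 0.085 × 0.125 = 0.01063.
Expected number = 0.01063 × 500 = 5.31 ≈ 5.

5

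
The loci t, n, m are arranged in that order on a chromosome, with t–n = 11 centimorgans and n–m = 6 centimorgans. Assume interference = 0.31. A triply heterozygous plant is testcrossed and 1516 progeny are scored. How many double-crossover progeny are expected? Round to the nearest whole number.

Map distances give recombination frequencies of 0.110 and 0.060 for the two intervals.
With interference 0.31 (so coincidence = 0.69), expected double-crossover frequency = 0.110 × 0.060 × 0.69 = 0.00455.
Expected number = 0.00455 × 1516 = 6.90 ≈ 7.

7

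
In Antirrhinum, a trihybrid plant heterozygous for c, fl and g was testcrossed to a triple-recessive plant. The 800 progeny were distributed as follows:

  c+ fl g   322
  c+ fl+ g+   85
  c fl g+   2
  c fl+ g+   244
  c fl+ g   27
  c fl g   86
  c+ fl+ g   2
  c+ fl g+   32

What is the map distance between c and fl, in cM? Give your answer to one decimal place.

21.9 cM

The two most frequent reciprocal classes, c fl+ g+ and c+ fl g, are the parental types, so the F1 was c fl+ g+ / c+ fl g.
The two rarest classes, c fl g+ and c+ fl+ g, are the double crossovers. Comparing them with the parentals, only the fl allele has switched, so fl is the middle locus and the order is g – fl – c.
Crossovers in the fl–c interval produce the single-crossover classes c+ fl+ g+ and c fl g (85 + 86 = 171) plus the double crossovers (4).
RF(fl–c) = (171 + 4) / 800 = 175/800 = 0.2188 → 21.9 cM.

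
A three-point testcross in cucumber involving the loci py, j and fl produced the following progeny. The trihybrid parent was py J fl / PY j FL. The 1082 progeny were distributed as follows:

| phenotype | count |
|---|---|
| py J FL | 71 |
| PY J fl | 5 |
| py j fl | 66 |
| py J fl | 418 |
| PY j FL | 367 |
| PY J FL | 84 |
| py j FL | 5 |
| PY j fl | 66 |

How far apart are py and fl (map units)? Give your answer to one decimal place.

The two rarest classes, PY J fl and py j FL, are the double crossovers. Comparing them with the parentals, only the py allele has switched, so py is the middle locus and the order is fl – py – j.
Crossovers in the fl–py interval produce the single-crossover classes py J FL and PY j fl (71 + 66 = 137) plus the double crossovers (10).
RF(fl–py) = (137 + 10) / 1082 = 147/1082 = 0.1359 → 13.6 map units.

13.6 map units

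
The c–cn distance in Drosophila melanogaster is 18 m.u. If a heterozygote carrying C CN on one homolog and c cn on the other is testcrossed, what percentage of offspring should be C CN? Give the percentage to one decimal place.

A map distance of 18 m.u. corresponds to a recombination frequency of 0.180.
The F1 is C CN / c cn, so C CN is a parental gamete class with expected frequency (1 − r)/2 = 0.820/2 = 0.4100.
That is 0.4100 = 41.0% of the progeny.

41.0%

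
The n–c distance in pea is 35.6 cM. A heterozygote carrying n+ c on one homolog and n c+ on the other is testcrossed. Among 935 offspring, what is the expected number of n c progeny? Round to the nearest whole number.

A map distance of 35.6 cM corresponds to a recombination frequency of 0.356.
The F1 is n+ c / n c+, so n c is a recombinant gamete class with expected frequency r/2 = 0.356/2 = 0.1780.
Expected number = 0.1780 × 935 = 166.43 ≈ 166.

166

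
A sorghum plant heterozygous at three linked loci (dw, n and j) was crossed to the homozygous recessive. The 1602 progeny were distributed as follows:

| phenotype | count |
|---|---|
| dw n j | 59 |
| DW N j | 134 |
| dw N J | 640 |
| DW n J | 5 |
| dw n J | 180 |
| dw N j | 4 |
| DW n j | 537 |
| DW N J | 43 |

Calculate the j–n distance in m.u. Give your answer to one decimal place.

20.2 m.u.

The two most frequent reciprocal classes, DW n j and dw N J, are the parental types, so the F1 was DW n j / dw N J.
The two rarest classes, DW n J and dw N j, are the double crossovers. Comparing them with the parentals, only the j allele has switched, so j is the middle locus and the order is dw – j – n.
Crossovers in the j–n interval produce the single-crossover classes DW N j and dw n J (134 + 180 = 314) plus the double crossovers (9).
RF(j–n) = (314 + 9) / 1602 = 323/1602 = 0.2016 → 20.2 m.u.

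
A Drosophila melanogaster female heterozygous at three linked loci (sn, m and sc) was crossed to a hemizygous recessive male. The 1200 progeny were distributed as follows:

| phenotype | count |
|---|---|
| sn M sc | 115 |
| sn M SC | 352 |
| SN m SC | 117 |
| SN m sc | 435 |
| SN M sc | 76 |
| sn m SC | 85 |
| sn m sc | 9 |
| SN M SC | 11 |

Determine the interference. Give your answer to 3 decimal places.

The two most frequent reciprocal classes, sn M SC and SN m sc, are the parental types, so the F1 was sn M SC / SN m sc.
The two rarest classes, SN M SC and sn m sc, are the double crossovers. Comparing them with the parentals, only the sn allele has switched, so sn is the middle locus and the order is m – sn – sc.
m–sn: (161 + 20)/1200 = 0.1508; sn–sc: (232 + 20)/1200 = 0.2100.
Expected DCO frequency = 0.1508 × 0.2100 ≈ 0.03167; observed = 20/1200 ≈ 0.01667.
Coefficient of coincidence = 0.01667/0.03167 ≈ 0.526; interference = 1 − 0.526 = 0.474.

0.474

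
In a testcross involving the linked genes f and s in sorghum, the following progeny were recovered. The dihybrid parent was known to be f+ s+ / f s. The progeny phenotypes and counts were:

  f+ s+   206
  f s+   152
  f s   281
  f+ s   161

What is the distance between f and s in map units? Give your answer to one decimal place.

39.1 map units

The recombinant classes are f+ s and f s+: 161 + 152 = 313.
Recombination frequency = 313/800 = 0.3912 ≈ 39.1%, i.e. 39.1 map units.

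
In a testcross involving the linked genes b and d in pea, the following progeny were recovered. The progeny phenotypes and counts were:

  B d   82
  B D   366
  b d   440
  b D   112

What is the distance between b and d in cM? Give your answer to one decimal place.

The two most frequent classes, B D (366) and b d (440), are the parental types, so the F1 was B D / b d.
The recombinant classes are B d and b D: 82 + 112 = 194.
Recombination frequency = 194/1000 = 0.1940 ≈ 19.4%, i.e. 19.4 cM.

19.4 cM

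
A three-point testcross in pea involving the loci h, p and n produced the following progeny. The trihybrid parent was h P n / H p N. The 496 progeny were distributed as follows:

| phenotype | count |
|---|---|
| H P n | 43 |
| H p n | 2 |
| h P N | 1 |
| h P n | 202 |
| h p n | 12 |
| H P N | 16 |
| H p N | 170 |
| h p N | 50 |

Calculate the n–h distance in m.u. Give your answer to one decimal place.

19.4 m.u.

The two rarest classes, h P N and H p n, are the double crossovers. Comparing them with the parentals, only the n allele has switched, so n is the middle locus and the order is p – n – h.
Crossovers in the n–h interval produce the single-crossover classes H P n and h p N (43 + 50 = 93) plus the double crossovers (3).
RF(n–h) = (93 + 3) / 496 = 96/496 = 0.1935 → 19.4 m.u.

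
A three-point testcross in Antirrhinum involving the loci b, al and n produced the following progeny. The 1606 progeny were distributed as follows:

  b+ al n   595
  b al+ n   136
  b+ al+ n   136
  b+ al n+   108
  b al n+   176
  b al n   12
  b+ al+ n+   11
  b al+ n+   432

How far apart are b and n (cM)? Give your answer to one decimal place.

16.6 cM

The two most frequent reciprocal classes, b+ al n and b al+ n+, are the parental types, so the F1 was b+ al n / b al+ n+.
The two rarest classes, b al n and b+ al+ n+, are the double crossovers. Comparing them with the parentals, only the b allele has switched, so b is the middle locus and the order is al – b – n.
Crossovers in the b–n interval produce the single-crossover classes b+ al n+ and b al+ n (108 + 136 = 244) plus the double crossovers (23).
RF(b–n) = (244 + 23) / 1606 = 267/1606 = 0.1663 → 16.6 cM.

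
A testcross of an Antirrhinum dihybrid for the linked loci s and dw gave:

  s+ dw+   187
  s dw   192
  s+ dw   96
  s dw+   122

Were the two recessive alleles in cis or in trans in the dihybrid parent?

cis

The two most frequent classes are s+ dw+ (187) and s dw (192); these are the parental (non-recombinant) types.
So the F1 carried s+ dw+ on one chromosome and s dw on the other — the recessive alleles are on the same chromosome (cis / coupling).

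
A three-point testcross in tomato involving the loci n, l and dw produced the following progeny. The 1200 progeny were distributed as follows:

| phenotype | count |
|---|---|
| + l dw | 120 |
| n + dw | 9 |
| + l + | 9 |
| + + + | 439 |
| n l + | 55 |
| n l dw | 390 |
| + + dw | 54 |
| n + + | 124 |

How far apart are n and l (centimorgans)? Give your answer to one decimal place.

The two most frequent reciprocal classes, + + + and n l dw, are the parental types, so the F1 was + + + / n l dw.
The two rarest classes, + l + and n + dw, are the double crossovers. Comparing them with the parentals, only the l allele has switched, so l is the middle locus and the order is dw – l – n.
Crossovers in the l–n interval produce the single-crossover classes n + + and + l dw (124 + 120 = 244) plus the double crossovers (18).
RF(l–n) = (244 + 18) / 1200 = 262/1200 = 0.2183 → 21.8 centimorgans.

21.8 centimorgans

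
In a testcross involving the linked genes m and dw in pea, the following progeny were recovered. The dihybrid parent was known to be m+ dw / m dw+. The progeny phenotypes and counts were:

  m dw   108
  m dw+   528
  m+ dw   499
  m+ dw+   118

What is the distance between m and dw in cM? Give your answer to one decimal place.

18.0 cM

The recombinant classes are m+ dw+ and m dw: 118 + 108 = 226.
Recombination frequency = 226/1253 = 0.1804 ≈ 18.0%, i.e. 18.0 cM.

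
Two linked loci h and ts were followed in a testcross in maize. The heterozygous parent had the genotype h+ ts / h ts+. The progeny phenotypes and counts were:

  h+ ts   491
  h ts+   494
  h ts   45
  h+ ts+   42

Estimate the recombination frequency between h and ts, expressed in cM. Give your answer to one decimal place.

The recombinant classes are h+ ts+ and h ts: 42 + 45 = 87.
Recombination frequency = 87/1072 = 0.0812 ≈ 8.1%, i.e. 8.1 cM.

8.1 cM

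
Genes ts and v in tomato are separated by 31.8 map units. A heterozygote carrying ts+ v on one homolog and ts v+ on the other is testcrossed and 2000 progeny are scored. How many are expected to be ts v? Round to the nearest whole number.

A map distance of 31.8 map units corresponds to a recombination frequency of 0.318.
The F1 is ts+ v / ts v+, so ts v is a recombinant gamete class with expected frequency r/2 = 0.318/2 = 0.1590.
Expected number = 0.1590 × 2000 = 318.00 ≈ 318.

318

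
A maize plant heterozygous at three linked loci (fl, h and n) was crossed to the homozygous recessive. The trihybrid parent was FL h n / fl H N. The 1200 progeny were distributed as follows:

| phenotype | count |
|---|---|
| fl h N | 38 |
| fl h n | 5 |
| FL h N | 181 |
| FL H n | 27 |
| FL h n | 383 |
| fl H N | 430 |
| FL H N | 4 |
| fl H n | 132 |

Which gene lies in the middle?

fl

The two rarest classes, fl h n and FL H N, are the double crossovers. Comparing them with the parentals, only the fl allele has switched, so fl is the middle locus and the order is n – fl – h.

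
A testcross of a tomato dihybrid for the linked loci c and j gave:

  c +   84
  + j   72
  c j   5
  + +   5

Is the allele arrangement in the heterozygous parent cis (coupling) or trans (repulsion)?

trans

The two most frequent classes are + j (72) and c + (84); these are the parental (non-recombinant) types.
So the F1 carried + j on one chromosome and c + on the other — the recessive alleles are on opposite chromosomes (trans / repulsion).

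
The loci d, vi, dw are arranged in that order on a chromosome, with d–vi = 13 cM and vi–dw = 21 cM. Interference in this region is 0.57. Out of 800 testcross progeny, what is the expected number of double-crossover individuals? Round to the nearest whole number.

Map distances give recombination frequencies of 0.130 and 0.210 for the two intervals.
With interference 0.57 (so coincidence = 0.43), expected double-crossover frequency = 0.130 × 0.210 × 0.43 = 0.01174.
Expected number = 0.01174 × 800 = 9.39 ≈ 9.

9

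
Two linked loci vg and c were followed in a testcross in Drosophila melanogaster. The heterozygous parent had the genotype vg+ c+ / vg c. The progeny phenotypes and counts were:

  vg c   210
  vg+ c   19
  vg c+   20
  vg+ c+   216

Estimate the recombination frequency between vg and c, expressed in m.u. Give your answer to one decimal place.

8.4 m.u.

The recombinant classes are vg+ c and vg c+: 19 + 20 = 39.
Recombination frequency = 39/465 = 0.0839 ≈ 8.4%, i.e. 8.4 m.u.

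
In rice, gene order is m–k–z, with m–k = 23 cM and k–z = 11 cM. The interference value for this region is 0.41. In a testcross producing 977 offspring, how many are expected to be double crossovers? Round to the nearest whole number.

15

Map distances give recombination frequencies of 0.230 and 0.110 for the two intervals.
With interference 0.41 (so coincidence = 0.59), expected double-crossover frequency = 0.230 × 0.110 × 0.59 = 0.01493.
Expected number = 0.01493 × 977 = 14.58 ≈ 15.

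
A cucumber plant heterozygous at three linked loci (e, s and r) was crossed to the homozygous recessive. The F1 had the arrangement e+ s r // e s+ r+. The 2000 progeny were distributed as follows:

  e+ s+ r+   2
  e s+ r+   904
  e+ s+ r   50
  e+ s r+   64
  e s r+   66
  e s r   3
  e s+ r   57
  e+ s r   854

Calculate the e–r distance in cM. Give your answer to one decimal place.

6.3 cM

The two rarest classes, e s r and e+ s+ r+, are the double crossovers. Comparing them with the parentals, only the e allele has switched, so e is the middle locus and the order is r – e – s.
Crossovers in the r–e interval produce the single-crossover classes e+ s r+ and e s+ r (64 + 57 = 121) plus the double crossovers (5).
RF(r–e) = (121 + 5) / 2000 = 126/2000 = 0.0630 → 6.3 cM.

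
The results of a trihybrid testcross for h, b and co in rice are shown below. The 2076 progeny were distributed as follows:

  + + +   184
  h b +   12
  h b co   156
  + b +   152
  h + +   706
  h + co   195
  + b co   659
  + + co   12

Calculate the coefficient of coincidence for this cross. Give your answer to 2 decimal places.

The two most frequent reciprocal classes, h + + and + b co, are the parental types, so the F1 was h + + / + b co.
The two rarest classes, h b + and + + co, are the double crossovers. Comparing them with the parentals, only the b allele has switched, so b is the middle locus and the order is co – b – h.
co–b: (347 + 24)/2076 = 0.1787; b–h: (340 + 24)/2076 = 0.1753.
Expected DCO frequency = 0.1787 × 0.1753 ≈ 0.03133; observed = 24/2076 ≈ 0.01156.
Coefficient of coincidence = 0.01156/0.03133 ≈ 0.37.

0.37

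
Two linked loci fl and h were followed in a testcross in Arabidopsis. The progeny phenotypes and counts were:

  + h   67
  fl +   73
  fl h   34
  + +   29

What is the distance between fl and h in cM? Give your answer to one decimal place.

The two most frequent classes, + h (67) and fl + (73), are the parental types, so the F1 was + h / fl +.
The recombinant classes are + + and fl h: 29 + 34 = 63.
Recombination frequency = 63/203 = 0.3103 ≈ 31.0%, i.e. 31.0 cM.

31.0 cM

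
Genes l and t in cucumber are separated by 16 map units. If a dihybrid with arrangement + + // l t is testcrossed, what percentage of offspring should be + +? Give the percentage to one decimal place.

A map distance of 16 map units corresponds to a recombination frequency of 0.160.
The F1 is + + / l t, so + + is a parental gamete class with expected frequency (1 − r)/2 = 0.840/2 = 0.4200.
That is 0.4200 = 42.0% of the progeny.

42.0%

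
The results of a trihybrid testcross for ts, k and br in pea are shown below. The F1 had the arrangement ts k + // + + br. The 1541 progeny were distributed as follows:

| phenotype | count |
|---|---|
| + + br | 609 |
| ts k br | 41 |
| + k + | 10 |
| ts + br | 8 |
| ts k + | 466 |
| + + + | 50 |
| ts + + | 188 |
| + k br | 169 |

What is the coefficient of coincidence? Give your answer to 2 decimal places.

0.68

The two rarest classes, + k + and ts + br, are the double crossovers. Comparing them with the parentals, only the ts allele has switched, so ts is the middle locus and the order is k – ts – br.
k–ts: (357 + 18)/1541 = 0.2433; ts–br: (91 + 18)/1541 = 0.0707.
Expected DCO frequency = 0.2433 × 0.0707 ≈ 0.01720; observed = 18/1541 ≈ 0.01168.
Coefficient of coincidence = 0.01168/0.01720 ≈ 0.68.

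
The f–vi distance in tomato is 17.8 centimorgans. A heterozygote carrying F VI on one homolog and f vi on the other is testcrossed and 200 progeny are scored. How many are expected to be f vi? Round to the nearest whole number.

82

A map distance of 17.8 centimorgans corresponds to a recombination frequency of 0.178.
The F1 is F VI / f vi, so f vi is a parental gamete class with expected frequency (1 − r)/2 = 0.822/2 = 0.4110.
Expected number = 0.4110 × 200 = 82.20 ≈ 82.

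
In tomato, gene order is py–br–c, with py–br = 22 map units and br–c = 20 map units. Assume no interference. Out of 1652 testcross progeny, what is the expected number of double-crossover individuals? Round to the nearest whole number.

73

Map distances give recombination frequencies of 0.220 and 0.200 for the two intervals.
With no interference, expected double-crossover frequency = 0.220 × 0.200 = 0.04400.
Expected number = 0.04400 × 1652 = 72.69 ≈ 73.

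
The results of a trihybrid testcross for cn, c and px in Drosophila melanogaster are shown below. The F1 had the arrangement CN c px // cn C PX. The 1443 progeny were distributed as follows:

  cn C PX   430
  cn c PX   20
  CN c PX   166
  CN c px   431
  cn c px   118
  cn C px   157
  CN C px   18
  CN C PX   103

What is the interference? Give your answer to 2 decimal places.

The two rarest classes, CN C px and cn c PX, are the double crossovers. Comparing them with the parentals, only the c allele has switched, so c is the middle locus and the order is cn – c – px.
cn–c: (221 + 38)/1443 = 0.1795; c–px: (323 + 38)/1443 = 0.2502.
Expected DCO frequency = 0.1795 × 0.2502 ≈ 0.04491; observed = 38/1443 ≈ 0.02633.
Coefficient of coincidence = 0.02633/0.04491 ≈ 0.59; interference = 1 − 0.59 = 0.41.

0.41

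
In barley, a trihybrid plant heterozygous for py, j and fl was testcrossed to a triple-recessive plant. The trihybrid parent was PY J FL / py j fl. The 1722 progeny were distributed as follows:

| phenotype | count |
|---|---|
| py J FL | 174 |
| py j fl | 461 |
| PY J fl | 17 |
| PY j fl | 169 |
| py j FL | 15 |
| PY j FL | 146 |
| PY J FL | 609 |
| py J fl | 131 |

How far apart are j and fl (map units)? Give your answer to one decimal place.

The two rarest classes, PY J fl and py j FL, are the double crossovers. Comparing them with the parentals, only the fl allele has switched, so fl is the middle locus and the order is py – fl – j.
Crossovers in the fl–j interval produce the single-crossover classes PY j FL and py J fl (146 + 131 = 277) plus the double crossovers (32).
RF(fl–j) = (277 + 32) / 1722 = 309/1722 = 0.1794 → 17.9 map units.

17.9 map units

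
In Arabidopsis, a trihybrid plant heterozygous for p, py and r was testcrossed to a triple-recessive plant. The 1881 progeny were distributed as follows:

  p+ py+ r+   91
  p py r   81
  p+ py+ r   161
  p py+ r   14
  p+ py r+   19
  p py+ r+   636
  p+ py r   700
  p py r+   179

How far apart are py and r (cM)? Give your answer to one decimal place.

The two most frequent reciprocal classes, p py+ r+ and p+ py r, are the parental types, so the F1 was p py+ r+ / p+ py r.
The two rarest classes, p py+ r and p+ py r+, are the double crossovers. Comparing them with the parentals, only the r allele has switched, so r is the middle locus and the order is p – r – py.
Crossovers in the r–py interval produce the single-crossover classes p py r+ and p+ py+ r (179 + 161 = 340) plus the double crossovers (33).
RF(r–py) = (340 + 33) / 1881 = 373/1881 = 0.1983 → 19.8 cM.

19.8 cM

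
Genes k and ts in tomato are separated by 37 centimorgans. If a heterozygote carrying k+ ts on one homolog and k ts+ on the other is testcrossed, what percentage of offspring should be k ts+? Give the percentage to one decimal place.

A map distance of 37 centimorgans corresponds to a recombination frequency of 0.370.
The F1 is k+ ts / k ts+, so k ts+ is a parental gamete class with expected frequency (1 − r)/2 = 0.630/2 = 0.3150.
That is 0.3150 = 31.5% of the progeny.

31.5%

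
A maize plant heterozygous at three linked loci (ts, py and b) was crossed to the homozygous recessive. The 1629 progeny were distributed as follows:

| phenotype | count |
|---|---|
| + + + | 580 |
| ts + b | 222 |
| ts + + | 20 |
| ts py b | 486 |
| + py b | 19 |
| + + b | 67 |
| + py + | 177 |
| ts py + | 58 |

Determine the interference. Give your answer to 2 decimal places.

The two most frequent reciprocal classes, ts py b and + + +, are the parental types, so the F1 was ts py b / + + +.
The two rarest classes, + py b and ts + +, are the double crossovers. Comparing them with the parentals, only the ts allele has switched, so ts is the middle locus and the order is py – ts – b.
py–ts: (399 + 39)/1629 = 0.2689; ts–b: (125 + 39)/1629 = 0.1007.
Expected DCO frequency = 0.2689 × 0.1007 ≈ 0.02708; observed = 39/1629 ≈ 0.02394.
Coefficient of coincidence = 0.02394/0.02708 ≈ 0.88; interference = 1 − 0.88 = 0.12.

0.12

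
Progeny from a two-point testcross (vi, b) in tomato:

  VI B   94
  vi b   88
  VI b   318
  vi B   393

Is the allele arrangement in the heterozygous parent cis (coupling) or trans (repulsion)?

The two most frequent classes are VI b (318) and vi B (393); these are the parental (non-recombinant) types.
So the F1 carried VI b on one chromosome and vi B on the other — the recessive alleles are on opposite chromosomes (trans / repulsion).

trans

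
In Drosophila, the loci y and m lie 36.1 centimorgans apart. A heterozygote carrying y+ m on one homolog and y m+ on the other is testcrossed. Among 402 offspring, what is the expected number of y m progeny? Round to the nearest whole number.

A map distance of 36.1 centimorgans corresponds to a recombination frequency of 0.361.
The F1 is y+ m / y m+, so y m is a recombinant gamete class with expected frequency r/2 = 0.361/2 = 0.1805.
Expected number = 0.1805 × 402 = 72.56 ≈ 73.

73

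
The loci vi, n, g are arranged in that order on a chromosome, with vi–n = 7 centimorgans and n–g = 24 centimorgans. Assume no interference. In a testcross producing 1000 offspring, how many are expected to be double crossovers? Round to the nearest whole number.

17

Map distances give recombination frequencies of 0.070 and 0.240 for the two intervals.
With no interference, expected double-crossover frequency = 0.070 × 0.240 = 0.01680.
Expected number = 0.01680 × 1000 = 16.80 ≈ 17.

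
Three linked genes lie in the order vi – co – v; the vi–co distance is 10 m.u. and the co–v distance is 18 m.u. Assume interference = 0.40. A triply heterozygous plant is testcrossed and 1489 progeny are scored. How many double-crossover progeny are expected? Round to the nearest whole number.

16

Map distances give recombination frequencies of 0.100 and 0.180 for the two intervals.
With interference 0.40 (so coincidence = 0.60), expected double-crossover frequency = 0.100 × 0.180 × 0.60 = 0.01080.
Expected number = 0.01080 × 1489 = 16.08 ≈ 16.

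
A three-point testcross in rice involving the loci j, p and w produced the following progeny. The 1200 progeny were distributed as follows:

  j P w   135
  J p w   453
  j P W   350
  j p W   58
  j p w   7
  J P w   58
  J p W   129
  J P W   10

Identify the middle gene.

j

The two most frequent reciprocal classes, j P W and J p w, are the parental types, so the F1 was j P W / J p w.
The two rarest classes, J P W and j p w, are the double crossovers. Comparing them with the parentals, only the j allele has switched, so j is the middle locus and the order is w – j – p.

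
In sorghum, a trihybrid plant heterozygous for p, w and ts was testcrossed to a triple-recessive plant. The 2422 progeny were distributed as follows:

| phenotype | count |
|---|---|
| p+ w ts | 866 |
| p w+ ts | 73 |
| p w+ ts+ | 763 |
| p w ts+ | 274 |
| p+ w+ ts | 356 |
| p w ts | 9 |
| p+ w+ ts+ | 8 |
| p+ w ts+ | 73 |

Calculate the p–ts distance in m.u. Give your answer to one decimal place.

6.7 m.u.

The two most frequent reciprocal classes, p w+ ts+ and p+ w ts, are the parental types, so the F1 was p w+ ts+ / p+ w ts.
The two rarest classes, p+ w+ ts+ and p w ts, are the double crossovers. Comparing them with the parentals, only the p allele has switched, so p is the middle locus and the order is w – p – ts.
Crossovers in the p–ts interval produce the single-crossover classes p w+ ts and p+ w ts+ (73 + 73 = 146) plus the double crossovers (17).
RF(p–ts) = (146 + 17) / 2422 = 163/2422 = 0.0673 → 6.7 m.u.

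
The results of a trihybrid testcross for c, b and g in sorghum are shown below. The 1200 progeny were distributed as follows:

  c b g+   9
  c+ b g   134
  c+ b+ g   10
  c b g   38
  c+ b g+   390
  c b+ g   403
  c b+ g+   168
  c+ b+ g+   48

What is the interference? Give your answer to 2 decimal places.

0.32

The two most frequent reciprocal classes, c b+ g and c+ b g+, are the parental types, so the F1 was c b+ g / c+ b g+.
The two rarest classes, c+ b+ g and c b g+, are the double crossovers. Comparing them with the parentals, only the c allele has switched, so c is the middle locus and the order is g – c – b.
g–c: (302 + 19)/1200 = 0.2675; c–b: (86 + 19)/1200 = 0.0875.
Expected DCO frequency = 0.2675 × 0.0875 ≈ 0.02341; observed = 19/1200 ≈ 0.01583.
Coefficient of coincidence = 0.01583/0.02341 ≈ 0.68; interference = 1 − 0.68 = 0.32.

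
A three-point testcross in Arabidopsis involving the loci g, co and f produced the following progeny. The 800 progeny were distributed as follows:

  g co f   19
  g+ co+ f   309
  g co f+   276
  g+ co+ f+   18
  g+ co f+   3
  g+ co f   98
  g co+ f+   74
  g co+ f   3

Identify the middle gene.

The two most frequent reciprocal classes, g co f+ and g+ co+ f, are the parental types, so the F1 was g co f+ / g+ co+ f.
The two rarest classes, g+ co f+ and g co+ f, are the double crossovers. Comparing them with the parentals, only the g allele has switched, so g is the middle locus and the order is co – g – f.

g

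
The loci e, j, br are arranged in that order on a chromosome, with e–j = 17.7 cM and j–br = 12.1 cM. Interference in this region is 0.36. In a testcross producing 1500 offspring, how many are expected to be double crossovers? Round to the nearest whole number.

21

Map distances give recombination frequencies of 0.177 and 0.121 for the two intervals.
With interference 0.36 (so coincidence = 0.64), expected double-crossover frequency = 0.177 × 0.121 × 0.64 = 0.01371.
Expected number = 0.01371 × 1500 = 20.56 ≈ 21.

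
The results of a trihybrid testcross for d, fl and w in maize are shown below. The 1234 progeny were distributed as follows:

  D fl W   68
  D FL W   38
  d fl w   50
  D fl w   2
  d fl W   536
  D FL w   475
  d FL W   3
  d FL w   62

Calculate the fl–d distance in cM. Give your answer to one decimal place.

10.9 cM

The two most frequent reciprocal classes, d fl W and D FL w, are the parental types, so the F1 was d fl W / D FL w.
The two rarest classes, d FL W and D fl w, are the double crossovers. Comparing them with the parentals, only the fl allele has switched, so fl is the middle locus and the order is w – fl – d.
Crossovers in the fl–d interval produce the single-crossover classes D fl W and d FL w (68 + 62 = 130) plus the double crossovers (5).
RF(fl–d) = (130 + 5) / 1234 = 135/1234 = 0.1094 → 10.9 cM.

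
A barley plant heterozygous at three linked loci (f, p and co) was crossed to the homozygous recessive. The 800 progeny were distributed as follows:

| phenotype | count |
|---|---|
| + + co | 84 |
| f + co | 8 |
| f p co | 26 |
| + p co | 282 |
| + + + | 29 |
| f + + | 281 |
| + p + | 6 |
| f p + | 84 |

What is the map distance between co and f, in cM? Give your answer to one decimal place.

The two most frequent reciprocal classes, f + + and + p co, are the parental types, so the F1 was f + + / + p co.
The two rarest classes, f + co and + p +, are the double crossovers. Comparing them with the parentals, only the co allele has switched, so co is the middle locus and the order is p – co – f.
Crossovers in the co–f interval produce the single-crossover classes + + + and f p co (29 + 26 = 55) plus the double crossovers (14).
RF(co–f) = (55 + 14) / 800 = 69/800 = 0.0862 → 8.6 cM.

8.6 cM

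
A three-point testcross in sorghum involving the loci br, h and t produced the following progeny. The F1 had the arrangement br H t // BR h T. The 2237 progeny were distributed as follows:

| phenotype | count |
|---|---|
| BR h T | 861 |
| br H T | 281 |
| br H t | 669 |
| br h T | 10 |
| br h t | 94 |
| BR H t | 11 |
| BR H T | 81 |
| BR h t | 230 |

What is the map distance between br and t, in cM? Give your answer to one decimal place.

The two rarest classes, BR H t and br h T, are the double crossovers. Comparing them with the parentals, only the br allele has switched, so br is the middle locus and the order is h – br – t.
Crossovers in the br–t interval produce the single-crossover classes br H T and BR h t (281 + 230 = 511) plus the double crossovers (21).
RF(br–t) = (511 + 21) / 2237 = 532/2237 = 0.2378 → 23.8 cM.

23.8 cM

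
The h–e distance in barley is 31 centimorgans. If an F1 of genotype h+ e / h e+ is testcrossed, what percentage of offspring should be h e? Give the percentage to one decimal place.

A map distance of 31 centimorgans corresponds to a recombination frequency of 0.310.
The F1 is h+ e / h e+, so h e is a recombinant gamete class with expected frequency r/2 = 0.310/2 = 0.1550.
That is 0.1550 = 15.5% of the progeny.

15.5%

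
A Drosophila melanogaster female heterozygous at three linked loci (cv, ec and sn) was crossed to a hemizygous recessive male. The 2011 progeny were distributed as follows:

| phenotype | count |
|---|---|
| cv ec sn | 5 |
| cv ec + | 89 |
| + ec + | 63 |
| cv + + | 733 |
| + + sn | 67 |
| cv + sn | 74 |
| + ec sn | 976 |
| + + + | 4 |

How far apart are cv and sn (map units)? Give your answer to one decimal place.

The two most frequent reciprocal classes, + ec sn and cv + +, are the parental types, so the F1 was + ec sn / cv + +.
The two rarest classes, cv ec sn and + + +, are the double crossovers. Comparing them with the parentals, only the cv allele has switched, so cv is the middle locus and the order is ec – cv – sn.
Crossovers in the cv–sn interval produce the single-crossover classes + ec + and cv + sn (63 + 74 = 137) plus the double crossovers (9).
RF(cv–sn) = (137 + 9) / 2011 = 146/2011 = 0.0726 → 7.3 map units.

7.3 map units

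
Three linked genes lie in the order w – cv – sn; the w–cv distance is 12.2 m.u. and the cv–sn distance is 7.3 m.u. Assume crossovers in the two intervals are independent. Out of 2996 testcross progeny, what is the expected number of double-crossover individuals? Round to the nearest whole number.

Map distances give recombination frequencies of 0.122 and 0.073 for the two intervals.
With no interference, expected double-crossover frequency = 0.122 × 0.073 = 0.00891.
Expected number = 0.00891 × 2996 = 26.68 ≈ 27.

27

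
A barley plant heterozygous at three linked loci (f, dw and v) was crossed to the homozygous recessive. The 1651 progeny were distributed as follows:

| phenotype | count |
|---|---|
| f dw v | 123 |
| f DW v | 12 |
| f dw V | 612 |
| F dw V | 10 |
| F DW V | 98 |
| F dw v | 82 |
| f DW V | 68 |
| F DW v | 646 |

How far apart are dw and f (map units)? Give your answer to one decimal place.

10.4 map units

The two most frequent reciprocal classes, F DW v and f dw V, are the parental types, so the F1 was F DW v / f dw V.
The two rarest classes, f DW v and F dw V, are the double crossovers. Comparing them with the parentals, only the f allele has switched, so f is the middle locus and the order is dw – f – v.
Crossovers in the dw–f interval produce the single-crossover classes F dw v and f DW V (82 + 68 = 150) plus the double crossovers (22).
RF(dw–f) = (150 + 22) / 1651 = 172/1651 = 0.1042 → 10.4 map units.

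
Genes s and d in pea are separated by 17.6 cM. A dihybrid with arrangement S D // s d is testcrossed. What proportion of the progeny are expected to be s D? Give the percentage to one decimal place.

A map distance of 17.6 cM corresponds to a recombination frequency of 0.176.
The F1 is S D / s d, so s D is a recombinant gamete class with expected frequency r/2 = 0.176/2 = 0.0880.
That is 0.0880 = 8.8% of the progeny.

8.8%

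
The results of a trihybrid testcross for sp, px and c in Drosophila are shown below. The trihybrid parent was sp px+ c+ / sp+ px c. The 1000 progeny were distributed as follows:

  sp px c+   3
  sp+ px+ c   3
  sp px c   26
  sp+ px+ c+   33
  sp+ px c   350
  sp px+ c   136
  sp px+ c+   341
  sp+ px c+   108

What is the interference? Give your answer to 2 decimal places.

The two rarest classes, sp px c+ and sp+ px+ c, are the double crossovers. Comparing them with the parentals, only the px allele has switched, so px is the middle locus and the order is sp – px – c.
sp–px: (59 + 6)/1000 = 0.0650; px–c: (244 + 6)/1000 = 0.2500.
Expected DCO frequency = 0.0650 × 0.2500 ≈ 0.01625; observed = 6/1000 ≈ 0.00600.
Coefficient of coincidence = 0.00600/0.01625 ≈ 0.37; interference = 1 − 0.37 = 0.63.

0.63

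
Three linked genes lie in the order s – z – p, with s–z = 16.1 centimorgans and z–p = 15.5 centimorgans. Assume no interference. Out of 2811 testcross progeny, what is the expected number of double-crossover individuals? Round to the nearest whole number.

70

Map distances give recombination frequencies of 0.161 and 0.155 for the two intervals.
With no interference, expected double-crossover frequency = 0.161 × 0.155 = 0.02496.
Expected number = 0.02496 × 2811 = 70.15 ≈ 70.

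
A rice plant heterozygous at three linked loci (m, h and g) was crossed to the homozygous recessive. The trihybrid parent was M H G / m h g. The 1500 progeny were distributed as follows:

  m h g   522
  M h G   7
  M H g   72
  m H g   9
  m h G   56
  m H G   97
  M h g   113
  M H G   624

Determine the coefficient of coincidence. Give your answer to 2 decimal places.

The two rarest classes, M h G and m H g, are the double crossovers. Comparing them with the parentals, only the h allele has switched, so h is the middle locus and the order is m – h – g.
m–h: (210 + 16)/1500 = 0.1507; h–g: (128 + 16)/1500 = 0.0960.
Expected DCO frequency = 0.1507 × 0.0960 ≈ 0.01447; observed = 16/1500 ≈ 0.01067.
Coefficient of coincidence = 0.01067/0.01447 ≈ 0.74.

0.74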